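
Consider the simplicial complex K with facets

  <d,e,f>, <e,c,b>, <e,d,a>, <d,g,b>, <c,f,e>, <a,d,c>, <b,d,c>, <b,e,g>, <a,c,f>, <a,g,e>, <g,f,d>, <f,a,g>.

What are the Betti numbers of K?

We work with the vertex ordering a < b < c < d < e < f < g. The simplices of K, each written with vertices in increasing order, are:

  0-simplices (7): a, b, c, d, e, f, g
  1-simplices (18): ac, ad, ae, af, ag, bc, bd, be, bg, cd, ce, cf, de, df, dg, ef, eg, fg
  2-simplices (12): acd, acf, ade, aeg, afg, bcd, bce, bdg, beg, cef, def, dfg

so the chain groups are C_0 ≅ Z^7, C_1 ≅ Z^18, C_2 ≅ Z^12.

Boundary ∂_1: C_1 → C_0 sends each edge [p,q] (with p < q) to q − p. For instance
  ∂ac = c − a.
The 7×18 boundary matrix has rank 6 and Smith normal form diag(1,1,1,1,1,1).

Boundary ∂_2: C_2 → C_1 sends each 2-simplex [p,q,r] to [q,r] − [p,r] + [p,q]. For instance
  ∂dfg = fg − dg + df,
  ∂afg = fg − ag + af.
This gives a 18×12 integer matrix of rank 12; reducing to Smith normal form yields diagonal entries (1,1,1,1,1,1,1,1,1,1,1,2).

Now H_k = ker ∂_k / im ∂_{k+1}, so:

  H_0: rank C_0 − rank ∂_1 = 7 − 6 = 1, and the invariant factors of ∂_1 are all 1, so H_0 ≅ Z.
  H_1: rank ker ∂_1 − rank ∂_2 = (18 − 6) − 12 = 0, and ∂_2 has invariant factor 2 > 1, so H_1 ≅ Z/2.
  H_2: rank ker ∂_2 − rank ∂_3 = (12 − 12) − 0 = 0, and there is no ∂_3, so H_2 ≅ 0.

Hence the Betti numbers are b_0 = 1, b_1 = 0, b_2 = 0.

b_0 = 1, b_1 = 0, b_2 = 0.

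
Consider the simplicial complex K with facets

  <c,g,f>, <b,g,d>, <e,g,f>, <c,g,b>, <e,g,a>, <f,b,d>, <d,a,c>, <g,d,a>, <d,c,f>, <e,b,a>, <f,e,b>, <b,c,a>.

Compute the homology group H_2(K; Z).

H_2 ≅ 0.

K has 7 vertices, 18 edges, 12 triangles.
rank ∂_2 = 12, rank ∂_3 = 0 ⇒ b_2 = 12 − 12 − 0 = 0. So H_2 ≅ 0.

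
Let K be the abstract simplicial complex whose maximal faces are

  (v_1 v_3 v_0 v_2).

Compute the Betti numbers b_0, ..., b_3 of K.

b_0 = 1, b_1 = 0, b_2 = 0, b_3 = 0.

Order the vertices as v_0 < v_1 < v_2 < v_3. Listing each simplex with vertices in this order, K has dimension 3 with simplices:

  0-simplices (4): [v_0], [v_1], [v_2], [v_3]
  1-simplices (6): [v_0,v_1], [v_0,v_2], [v_0,v_3], [v_1,v_2], [v_1,v_3], [v_2,v_3]
  2-simplices (4): [v_0,v_1,v_2], [v_0,v_1,v_3], [v_0,v_2,v_3], [v_1,v_2,v_3]
  3-simplices (1): [v_0,v_1,v_2,v_3]

giving chain groups C_0 ≅ Z^4, C_1 ≅ Z^6, C_2 ≅ Z^4, C_3 ≅ Z^1.

∂_1: C_1 → C_0 is given by ∂[p,q] = [q] − [p]. For instance
  ∂[v_0,v_3] = [v_3] − [v_0].
The 4×6 boundary matrix has rank 3 and Smith normal form diag(1,1,1).

∂_2: C_2 → C_1 sends each 2-simplex [p,q,r] to [q,r] − [p,r] + [p,q]. For instance
  ∂[v_0,v_2,v_3] = [v_2,v_3] − [v_0,v_3] + [v_0,v_2],
  ∂[v_0,v_1,v_2] = [v_1,v_2] − [v_0,v_2] + [v_0,v_1].
This gives a 6×4 integer matrix of rank 3; reducing to Smith normal form yields diagonal entries (1,1,1).

The boundary map ∂_3: C_3 → C_2 sends each 3-simplex σ to the alternating sum Σ_i (−1)^i (σ with its i-th vertex removed). For instance
  ∂[v_0,v_1,v_2,v_3] = [v_1,v_2,v_3] − [v_0,v_2,v_3] + [v_0,v_1,v_3] − [v_0,v_1,v_2].
The 4×1 boundary matrix has rank 1 and Smith normal form diag(1).

Reading off H_k = ker ∂_k / im ∂_{k+1}:

  H_0: rank C_0 − rank ∂_1 = 4 − 3 = 1, and the invariant factors of ∂_1 are all 1, so H_0 ≅ Z.
  H_1: rank ker ∂_1 − rank ∂_2 = (6 − 3) − 3 = 0, and the invariant factors of ∂_2 are all 1, so H_1 ≅ 0.
  H_2: rank ker ∂_2 − rank ∂_3 = (4 − 3) − 1 = 0, and the invariant factors of ∂_3 are all 1, so H_2 ≅ 0.
  H_3: rank ker ∂_3 − rank ∂_4 = (1 − 1) − 0 = 0, and there is no ∂_4, so H_3 ≅ 0.

(K is a triangulation of the 3-simplex.)

Hence the Betti numbers are b_0 = 1, b_1 = 0, b_2 = 0, b_3 = 0.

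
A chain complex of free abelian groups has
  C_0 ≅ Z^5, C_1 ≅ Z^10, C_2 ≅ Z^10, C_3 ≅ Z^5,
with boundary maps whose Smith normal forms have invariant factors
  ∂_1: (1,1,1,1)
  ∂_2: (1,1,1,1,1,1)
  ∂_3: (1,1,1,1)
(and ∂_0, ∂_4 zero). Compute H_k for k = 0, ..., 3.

H_0: b_0 = 5 − 0 − 4 = 1; torsion from ∂_1 factors > 1: none. So H_0 = Z.
H_1: b_1 = 10 − 4 − 6 = 0; torsion from ∂_2 factors > 1: none. So H_1 = 0.
H_2: b_2 = 10 − 6 − 4 = 0; torsion from ∂_3 factors > 1: none. So H_2 = 0.
H_3: b_3 = 5 − 4 − 0 = 1; torsion from ∂_4 factors > 1: none. So H_3 = Z.

H_0 = Z,  H_1 = 0,  H_2 = 0,  H_3 = Z.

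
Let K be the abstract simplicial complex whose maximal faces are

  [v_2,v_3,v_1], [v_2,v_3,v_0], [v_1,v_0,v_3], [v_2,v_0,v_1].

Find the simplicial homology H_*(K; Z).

K has 4 vertices, 6 edges, 4 triangles.
rank ∂_0 = 0, rank ∂_1 = 3 ⇒ b_0 = 4 − 0 − 3 = 1; all invariant factors of ∂_1 are 1 so no torsion. So H_0 = Z.
rank ∂_1 = 3, rank ∂_2 = 3 ⇒ b_1 = 6 − 3 − 3 = 0; all invariant factors of ∂_2 are 1 so no torsion. So H_1 = 0.
rank ∂_2 = 3, rank ∂_3 = 0 ⇒ b_2 = 4 − 3 − 0 = 1. So H_2 = Z.

H_0 = Z,  H_1 = 0,  H_2 = Z.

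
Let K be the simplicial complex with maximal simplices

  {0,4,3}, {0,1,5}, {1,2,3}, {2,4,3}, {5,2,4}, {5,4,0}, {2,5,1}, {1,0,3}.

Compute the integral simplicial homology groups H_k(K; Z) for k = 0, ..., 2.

H_0 ≅ Z,  H_1 = 0,  H_2 ≅ Z.

Fix the vertex order 0 < 1 < 2 < 3 < 4 < 5 and write every simplex with vertices in increasing order. Then dim K = 2 and the simplices of K are:

  0-simplices (6): [0], [1], [2], [3], [4], [5]
  1-simplices (12): [0,1], [0,3], [0,4], [0,5], [1,2], [1,3], [1,5], [2,3], [2,4], [2,5], [3,4], [4,5]
  2-simplices (8): [0,1,3], [0,1,5], [0,3,4], [0,4,5], [1,2,3], [1,2,5], [2,3,4], [2,4,5]

giving chain groups C_0 ≅ Z^6, C_1 ≅ Z^12, C_2 ≅ Z^8.

∂_1: C_1 → C_0 maps an edge to its endpoints' difference, ∂[p,q] = q − p.
The resulting 6×12 matrix has rank 5, and its Smith normal form has invariant factors (1,1,1,1,1).

The boundary map ∂_2: C_2 → C_1 acts by ∂[p,q,r] = [q,r] − [p,r] + [p,q]. For instance
  ∂[1,2,5] = [2,5] − [1,5] + [1,2],
  ∂[0,3,4] = [3,4] − [0,4] + [0,3].
This gives a 12×8 integer matrix of rank 7; reducing to Smith normal form yields diagonal entries (1,1,1,1,1,1,1).

Now H_k = ker ∂_k / im ∂_{k+1}, so:

  H_0: rank C_0 − rank ∂_1 = 6 − 5 = 1, and the invariant factors of ∂_1 are all 1, so H_0 = Z.
  H_1: rank ker ∂_1 − rank ∂_2 = (12 − 5) − 7 = 0, and the invariant factors of ∂_2 are all 1, so H_1 = 0.
  H_2: rank ker ∂_2 − rank ∂_3 = (8 − 7) − 0 = 1, and there is no ∂_3, so H_2 = Z.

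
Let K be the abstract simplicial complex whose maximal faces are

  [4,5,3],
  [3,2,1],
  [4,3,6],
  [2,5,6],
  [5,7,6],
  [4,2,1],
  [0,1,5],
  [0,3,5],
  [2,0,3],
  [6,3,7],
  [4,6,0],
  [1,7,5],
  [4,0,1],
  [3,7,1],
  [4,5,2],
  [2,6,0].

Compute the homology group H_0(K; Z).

Fix the vertex order 0 < 1 < 2 < 3 < 4 < 5 < 6 < 7 and write every simplex with vertices in increasing order. Then dim K = 2 and the simplices of K are:

  0-simplices (8): [0], [1], [2], [3], [4], [5], [6], [7]
  1-simplices (24): (24 of them)
  2-simplices (16): [0,1,4], [0,1,5], [0,2,3], [0,2,6], [0,3,5], [0,4,6], [1,2,3], [1,2,4], [1,3,7], [1,5,7], [2,4,5], [2,5,6], [3,4,5], [3,4,6], [3,6,7], [5,6,7]

so the chain groups are C_0 ≅ Z^8, C_1 ≅ Z^24, C_2 ≅ Z^16.

The boundary map ∂_1: C_1 → C_0 maps an edge to its endpoints' difference, ∂[p,q] = q − p.
As a 8×24 matrix over Z this has rank 7, with invariant factors (1,1,1,1,1,1,1).

Boundary ∂_2: C_2 → C_1 sends each 2-simplex [p,q,r] to [q,r] − [p,r] + [p,q]. For instance
  ∂[1,3,7] = [3,7] − [1,7] + [1,3],
  ∂[0,2,6] = [2,6] − [0,6] + [0,2].
As a 24×16 matrix over Z this has rank 15, with invariant factors (1,1,1,1,1,1,1,1,1,1,1,1,1,1,1).

Reading off H_k = ker ∂_k / im ∂_{k+1}:

  H_0: rank C_0 − rank ∂_1 = 8 − 7 = 1, and the invariant factors of ∂_1 are all 1, so H_0 ≅ Z.

H_0 ≅ Z.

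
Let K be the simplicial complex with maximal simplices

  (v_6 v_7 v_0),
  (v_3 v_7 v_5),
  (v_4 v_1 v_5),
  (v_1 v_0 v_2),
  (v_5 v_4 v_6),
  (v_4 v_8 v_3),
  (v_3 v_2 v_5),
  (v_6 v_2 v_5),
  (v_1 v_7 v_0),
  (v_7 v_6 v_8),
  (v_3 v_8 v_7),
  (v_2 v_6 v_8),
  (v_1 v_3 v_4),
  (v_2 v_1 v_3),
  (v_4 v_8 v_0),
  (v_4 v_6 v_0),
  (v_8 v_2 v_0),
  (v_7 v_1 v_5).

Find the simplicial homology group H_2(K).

H_2 = 0.

Fix the vertex order v_0 < v_1 < v_2 < v_3 < v_4 < v_5 < v_6 < v_7 < v_8 and write every simplex with vertices in increasing order. Then dim K = 2 and the simplices of K are:

  0-simplices (9): [v_0], [v_1], [v_2], [v_3], [v_4], [v_5], [v_6], [v_7], [v_8]
  1-simplices (27): (27 of them)
  2-simplices (18): (18 of them)

giving chain groups C_0 ≅ Z^9, C_1 ≅ Z^27, C_2 ≅ Z^18.

∂_1: C_1 → C_0 maps an edge to its endpoints' difference, ∂[p,q] = q − p. For instance
  ∂[v_1,v_2] = [v_2] − [v_1].
The resulting 9×27 matrix has rank 8, and its Smith normal form has invariant factors (1,1,1,1,1,1,1,1).

Boundary ∂_2: C_2 → C_1 acts by ∂[p,q,r] = [q,r] − [p,r] + [p,q]. For instance
  ∂[v_1,v_4,v_5] = [v_4,v_5] − [v_1,v_5] + [v_1,v_4],
  ∂[v_3,v_5,v_7] = [v_5,v_7] − [v_3,v_7] + [v_3,v_5].
As a 27×18 matrix over Z this has rank 18, with invariant factors (1,1,1,1,1,1,1,1,1,1,1,1,1,1,1,1,1,2).

From H_k ≅ ker(∂_k) / im(∂_{k+1}) we obtain:

  H_2: rank ker ∂_2 − rank ∂_3 = (18 − 18) − 0 = 0, and there is no ∂_3, so H_2 ≅ 0.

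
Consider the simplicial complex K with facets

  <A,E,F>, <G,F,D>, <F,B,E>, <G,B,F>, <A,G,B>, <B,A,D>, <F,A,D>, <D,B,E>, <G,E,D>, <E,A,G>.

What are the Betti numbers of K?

b_0 = 1, b_1 = 0, b_2 = 0.

Fix the vertex order A < B < D < E < F < G and write every simplex with vertices in increasing order. Then dim K = 2 and the simplices of K are:

  0-simplices (6): A, B, D, E, F, G
  1-simplices (15): AB, AD, AE, AF, AG, BD, BE, BF, BG, DE, DF, DG, EF, EG, FG
  2-simplices (10): ABD, ABG, ADF, AEF, AEG, BDE, BEF, BFG, DEG, DFG

giving chain groups C_0 ≅ Z^6, C_1 ≅ Z^15, C_2 ≅ Z^10.

The boundary map ∂_1: C_1 → C_0 is given by ∂[p,q] = [q] − [p]. For instance
  ∂AG = G − A.
The resulting 6×15 matrix has rank 5, and its Smith normal form has invariant factors (1,1,1,1,1).

∂_2: C_2 → C_1 sends each 2-simplex [p,q,r] to [q,r] − [p,r] + [p,q]. For instance
  ∂BEF = EF − BF + BE,
  ∂DEG = EG − DG + DE.
The resulting 15×10 matrix has rank 10, and its Smith normal form has invariant factors (1,1,1,1,1,1,1,1,1,2).

Reading off H_k = ker ∂_k / im ∂_{k+1}:

  H_0: rank C_0 − rank ∂_1 = 6 − 5 = 1, and the invariant factors of ∂_1 are all 1, so H_0 = Z.
  H_1: rank ker ∂_1 − rank ∂_2 = (15 − 5) − 10 = 0, and ∂_2 has invariant factor 2 > 1, so H_1 = Z/2.
  H_2: rank ker ∂_2 − rank ∂_3 = (10 − 10) − 0 = 0, and there is no ∂_3, so H_2 = 0.

As a check, the Euler characteristic is 6 − 15 + 10 = 1, which agrees with 1 − 0 + 0 = 1.
(K is a triangulation of the real projective plane RP^2.)

Hence the Betti numbers are b_0 = 1, b_1 = 0, b_2 = 0.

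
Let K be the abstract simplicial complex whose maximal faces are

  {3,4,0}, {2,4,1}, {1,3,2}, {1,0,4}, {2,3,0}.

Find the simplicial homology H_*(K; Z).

H_0 = Z,  H_1 = Z,  H_2 = 0.

Order the vertices as 0 < 1 < 2 < 3 < 4. Listing each simplex with vertices in this order, K has dimension 2 with simplices:

  0-simplices (5): [0], [1], [2], [3], [4]
  1-simplices (10): [0,1], [0,2], [0,3], [0,4], [1,2], [1,3], [1,4], [2,3], [2,4], [3,4]
  2-simplices (5): [0,1,4], [0,2,3], [0,3,4], [1,2,3], [1,2,4]

so the chain groups are C_0 ≅ Z^5, C_1 ≅ Z^10, C_2 ≅ Z^5.

∂_1: C_1 → C_0 sends each edge [p,q] (with p < q) to q − p. For instance
  ∂[1,2] = [2] − [1].
This gives a 5×10 integer matrix of rank 4; reducing to Smith normal form yields diagonal entries (1,1,1,1).

The boundary map ∂_2: C_2 → C_1 sends each 2-simplex [p,q,r] to [q,r] − [p,r] + [p,q]. For instance
  ∂[1,2,4] = [2,4] − [1,4] + [1,2],
  ∂[0,1,4] = [1,4] − [0,4] + [0,1].
The resulting 10×5 matrix has rank 5, and its Smith normal form has invariant factors (1,1,1,1,1).

Now H_k = ker ∂_k / im ∂_{k+1}, so:

  H_0: rank C_0 − rank ∂_1 = 5 − 4 = 1, and the invariant factors of ∂_1 are all 1, so H_0 ≅ Z.
  H_1: rank ker ∂_1 − rank ∂_2 = (10 − 4) − 5 = 1, and the invariant factors of ∂_2 are all 1, so H_1 ≅ Z.
  H_2: rank ker ∂_2 − rank ∂_3 = (5 − 5) − 0 = 0, and there is no ∂_3, so H_2 ≅ 0.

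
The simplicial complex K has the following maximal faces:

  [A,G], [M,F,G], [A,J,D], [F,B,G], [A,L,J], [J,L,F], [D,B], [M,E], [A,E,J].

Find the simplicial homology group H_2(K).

H_2 ≅ 0.

We work with the vertex ordering A < B < D < E < F < G < J < L < M. The simplices of K, each written with vertices in increasing order, are:

  0-simplices (9): A, B, D, E, F, G, J, L, M
  1-simplices (17): AD, AE, AG, AJ, AL, BD, BF, BG, DJ, EJ, EM, FG, FJ, FL, FM, GM, JL
  2-simplices (6): ADJ, AEJ, AJL, BFG, FGM, FJL

so the chain groups are C_0 ≅ Z^9, C_1 ≅ Z^17, C_2 ≅ Z^6.

∂_1: C_1 → C_0 sends each edge [p,q] (with p < q) to q − p. For instance
  ∂EJ = J − E.
This gives a 9×17 integer matrix of rank 8; reducing to Smith normal form yields diagonal entries (1,1,1,1,1,1,1,1).

The boundary map ∂_2: C_2 → C_1 acts by ∂[p,q,r] = [q,r] − [p,r] + [p,q]. For instance
  ∂FGM = GM − FM + FG,
  ∂BFG = FG − BG + BF.
The resulting 17×6 matrix has rank 6, and its Smith normal form has invariant factors (1,1,1,1,1,1).

Now H_k = ker ∂_k / im ∂_{k+1}, so:

  H_2: rank ker ∂_2 − rank ∂_3 = (6 − 6) − 0 = 0, and there is no ∂_3, so H_2 = 0.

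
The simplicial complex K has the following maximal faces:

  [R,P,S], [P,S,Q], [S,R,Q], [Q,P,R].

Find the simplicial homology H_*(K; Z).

Fix the vertex order P < Q < R < S and write every simplex with vertices in increasing order. Then dim K = 2 and the simplices of K are:

  0-simplices (4): P, Q, R, S
  1-simplices (6): PQ, PR, PS, QR, QS, RS
  2-simplices (4): PQR, PQS, PRS, QRS

Hence C_0 ≅ Z^4, C_1 ≅ Z^6, C_2 ≅ Z^4.

∂_1: C_1 → C_0 is given by ∂[p,q] = [q] − [p].
The resulting 4×6 matrix has rank 3, and its Smith normal form has invariant factors (1,1,1).

The boundary map ∂_2: C_2 → C_1 maps a triangle to the signed sum of its edges. For instance
  ∂PQR = QR − PR + PQ,
  ∂PRS = RS − PS + PR.
The resulting 6×4 matrix has rank 3, and its Smith normal form has invariant factors (1,1,1).

Computing H_k = (kernel of ∂_k) / (image of ∂_{k+1}):

  H_0: rank C_0 − rank ∂_1 = 4 − 3 = 1, and the invariant factors of ∂_1 are all 1, so H_0 = Z.
  H_1: rank ker ∂_1 − rank ∂_2 = (6 − 3) − 3 = 0, and the invariant factors of ∂_2 are all 1, so H_1 = 0.
  H_2: rank ker ∂_2 − rank ∂_3 = (4 − 3) − 0 = 1, and there is no ∂_3, so H_2 = Z.

As a check, the Euler characteristic is 4 − 6 + 4 = 2, which agrees with 1 − 0 + 1 = 2.
(K is a triangulation of the 2-sphere S^2.)

H_0 = Z,  H_1 = 0,  H_2 = Z.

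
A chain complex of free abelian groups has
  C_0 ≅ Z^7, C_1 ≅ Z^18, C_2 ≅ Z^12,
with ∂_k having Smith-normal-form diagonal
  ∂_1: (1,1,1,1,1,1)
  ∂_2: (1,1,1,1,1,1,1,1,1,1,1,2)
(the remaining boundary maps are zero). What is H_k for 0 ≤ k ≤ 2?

H_0 ≅ Z,  H_1 ≅ Z/2Z,  H_2 = 0.

H_0: b_0 = 7 − 0 − 6 = 1; torsion from ∂_1 factors > 1: none. So H_0 ≅ Z.
H_1: b_1 = 18 − 6 − 12 = 0; torsion from ∂_2 factors > 1: [2]. So H_1 ≅ Z/2Z.
H_2: b_2 = 12 − 12 − 0 = 0; torsion from ∂_3 factors > 1: none. So H_2 ≅ 0.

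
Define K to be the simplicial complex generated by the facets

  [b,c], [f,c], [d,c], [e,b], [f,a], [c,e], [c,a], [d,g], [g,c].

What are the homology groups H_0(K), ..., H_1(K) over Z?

Order the vertices as a < b < c < d < e < f < g. Listing each simplex with vertices in this order, K has dimension 1 with simplices:

  0-simplices (7): a, b, c, d, e, f, g
  1-simplices (9): ac, af, bc, be, cd, ce, cf, cg, dg

giving chain groups C_0 ≅ Z^7, C_1 ≅ Z^9.

∂_1: C_1 → C_0 maps an edge to its endpoints' difference, ∂[p,q] = q − p. For instance
  ∂bc = c − b.
As a 7×9 matrix over Z this has rank 6, with invariant factors (1,1,1,1,1,1).

Now H_k = ker ∂_k / im ∂_{k+1}, so:

  H_0: rank C_0 − rank ∂_1 = 7 − 6 = 1, and the invariant factors of ∂_1 are all 1, so H_0 ≅ Z.
  H_1: rank ker ∂_1 − rank ∂_2 = (9 − 6) − 0 = 3, and there is no ∂_2, so H_1 ≅ Z^3.

H_0 ≅ Z,  H_1 ≅ Z^3.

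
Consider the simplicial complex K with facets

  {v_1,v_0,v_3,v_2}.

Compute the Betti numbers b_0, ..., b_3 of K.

b_0 = 1, b_1 = 0, b_2 = 0, b_3 = 0.

Order the vertices as v_0 < v_1 < v_2 < v_3. Listing each simplex with vertices in this order, K has dimension 3 with simplices:

  0-simplices (4): [v_0], [v_1], [v_2], [v_3]
  1-simplices (6): [v_0,v_1], [v_0,v_2], [v_0,v_3], [v_1,v_2], [v_1,v_3], [v_2,v_3]
  2-simplices (4): [v_0,v_1,v_2], [v_0,v_1,v_3], [v_0,v_2,v_3], [v_1,v_2,v_3]
  3-simplices (1): [v_0,v_1,v_2,v_3]

giving chain groups C_0 ≅ Z^4, C_1 ≅ Z^6, C_2 ≅ Z^4, C_3 ≅ Z^1.

Boundary ∂_1: C_1 → C_0 is given by ∂[p,q] = [q] − [p].
The 4×6 boundary matrix has rank 3 and Smith normal form diag(1,1,1).

The boundary map ∂_2: C_2 → C_1 maps a triangle to the signed sum of its edges. For instance
  ∂[v_0,v_2,v_3] = [v_2,v_3] − [v_0,v_3] + [v_0,v_2],
  ∂[v_1,v_2,v_3] = [v_2,v_3] − [v_1,v_3] + [v_1,v_2].
The resulting 6×4 matrix has rank 3, and its Smith normal form has invariant factors (1,1,1).

The boundary map ∂_3: C_3 → C_2 sends each 3-simplex σ to the alternating sum Σ_i (−1)^i (σ with its i-th vertex removed). For instance
  ∂[v_0,v_1,v_2,v_3] = [v_1,v_2,v_3] − [v_0,v_2,v_3] + [v_0,v_1,v_3] − [v_0,v_1,v_2].
This gives a 4×1 integer matrix of rank 1; reducing to Smith normal form yields diagonal entries (1).

Computing H_k = (kernel of ∂_k) / (image of ∂_{k+1}):

  H_0: rank C_0 − rank ∂_1 = 4 − 3 = 1, and the invariant factors of ∂_1 are all 1, so H_0 = Z.
  H_1: rank ker ∂_1 − rank ∂_2 = (6 − 3) − 3 = 0, and the invariant factors of ∂_2 are all 1, so H_1 = 0.
  H_2: rank ker ∂_2 − rank ∂_3 = (4 − 3) − 1 = 0, and the invariant factors of ∂_3 are all 1, so H_2 = 0.
  H_3: rank ker ∂_3 − rank ∂_4 = (1 − 1) − 0 = 0, and there is no ∂_4, so H_3 = 0.

As a check, the Euler characteristic is 4 − 6 + 4 − 1 = 1, which agrees with 1 − 0 + 0 − 0 = 1.

Hence the Betti numbers are b_0 = 1, b_1 = 0, b_2 = 0, b_3 = 0.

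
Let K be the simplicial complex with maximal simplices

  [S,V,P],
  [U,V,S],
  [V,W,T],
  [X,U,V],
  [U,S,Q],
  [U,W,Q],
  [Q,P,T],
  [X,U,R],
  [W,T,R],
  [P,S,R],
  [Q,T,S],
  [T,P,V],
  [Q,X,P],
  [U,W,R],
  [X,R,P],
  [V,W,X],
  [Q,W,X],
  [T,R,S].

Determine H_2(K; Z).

H_2 ≅ 0.

Fix the vertex order P < Q < R < S < T < U < V < W < X and write every simplex with vertices in increasing order. Then dim K = 2 and the simplices of K are:

  0-simplices (9): P, Q, R, S, T, U, V, W, X
  1-simplices (27): PQ, PR, PS, PT, PV, PX, QS, QT, QU, QW, QX, RS, RT, RU, RW, RX, ST, SU, SV, TV, TW, UV, UW, UX, VW, VX, WX
  2-simplices (18): PQT, PQX, PRS, PRX, PSV, PTV, QST, QSU, QUW, QWX, RST, RTW, RUW, RUX, SUV, TVW, UVX, VWX

Hence C_0 ≅ Z^9, C_1 ≅ Z^27, C_2 ≅ Z^18.

∂_1: C_1 → C_0 is given by ∂[p,q] = [q] − [p].
The 9×27 boundary matrix has rank 8 and Smith normal form diag(1,1,1,1,1,1,1,1).

The boundary map ∂_2: C_2 → C_1 sends each 2-simplex [p,q,r] to [q,r] − [p,r] + [p,q]. For instance
  ∂QUW = UW − QW + QU,
  ∂VWX = WX − VX + VW.
This gives a 27×18 integer matrix of rank 18; reducing to Smith normal form yields diagonal entries (1,1,1,1,1,1,1,1,1,1,1,1,1,1,1,1,1,2).

Computing H_k = (kernel of ∂_k) / (image of ∂_{k+1}):

  H_2: rank ker ∂_2 − rank ∂_3 = (18 − 18) − 0 = 0, and there is no ∂_3, so H_2 = 0.

(K is a triangulation of the Klein bottle.)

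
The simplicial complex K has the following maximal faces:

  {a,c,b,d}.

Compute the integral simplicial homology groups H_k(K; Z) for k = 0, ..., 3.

H_0 ≅ Z,  H_1 = 0,  H_2 = 0,  H_3 = 0.

Take the total order a < b < c < d on the vertex set. Then K (dimension 3) consists of the simplices:

  0-simplices (4): a, b, c, d
  1-simplices (6): ab, ac, ad, bc, bd, cd
  2-simplices (4): abc, abd, acd, bcd
  3-simplices (1): abcd

Hence C_0 ≅ Z^4, C_1 ≅ Z^6, C_2 ≅ Z^4, C_3 ≅ Z^1.

Boundary ∂_1: C_1 → C_0 is given by ∂[p,q] = [q] − [p]. For instance
  ∂bd = d − b.
The 4×6 boundary matrix has rank 3 and Smith normal form diag(1,1,1).

∂_2: C_2 → C_1 maps a triangle to the signed sum of its edges. For instance
  ∂abc = bc − ac + ab,
  ∂bcd = cd − bd + bc.
As a 6×4 matrix over Z this has rank 3, with invariant factors (1,1,1).

Boundary ∂_3: C_3 → C_2 sends each 3-simplex σ to the alternating sum Σ_i (−1)^i (σ with its i-th vertex removed). For instance
  ∂abcd = bcd − acd + abd − abc.
The resulting 4×1 matrix has rank 1, and its Smith normal form has invariant factors (1).

Reading off H_k = ker ∂_k / im ∂_{k+1}:

  H_0: rank C_0 − rank ∂_1 = 4 − 3 = 1, and the invariant factors of ∂_1 are all 1, so H_0 ≅ Z.
  H_1: rank ker ∂_1 − rank ∂_2 = (6 − 3) − 3 = 0, and the invariant factors of ∂_2 are all 1, so H_1 ≅ 0.
  H_2: rank ker ∂_2 − rank ∂_3 = (4 − 3) − 1 = 0, and the invariant factors of ∂_3 are all 1, so H_2 ≅ 0.
  H_3: rank ker ∂_3 − rank ∂_4 = (1 − 1) − 0 = 0, and there is no ∂_4, so H_3 ≅ 0.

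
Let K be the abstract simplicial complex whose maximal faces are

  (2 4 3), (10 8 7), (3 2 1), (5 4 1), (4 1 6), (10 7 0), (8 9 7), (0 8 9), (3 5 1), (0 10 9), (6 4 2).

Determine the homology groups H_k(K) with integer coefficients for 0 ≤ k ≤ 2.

Take the total order 0 < 1 < 2 < 3 < 4 < 5 < 6 < 7 < 8 < 9 < 10 on the vertex set. Then K (dimension 2) consists of the simplices:

  0-simplices (11): [0], [1], [2], [3], [4], [5], [6], [7], [8], [9], [10]
  1-simplices (22): [0,7], [0,8], [0,9], [0,10], [1,2], [1,3], [1,4], [1,5], [1,6], [2,3], [2,4], [2,6], [3,4], [3,5], [4,5], [4,6], [7,8], [7,9], [7,10], [8,9], [8,10], [9,10]
  2-simplices (11): [0,7,10], [0,8,9], [0,9,10], [1,2,3], [1,3,5], [1,4,5], [1,4,6], [2,3,4], [2,4,6], [7,8,9], [7,8,10]

Hence C_0 ≅ Z^11, C_1 ≅ Z^22, C_2 ≅ Z^11.

∂_1: C_1 → C_0 sends each edge [p,q] (with p < q) to q − p.
The resulting 11×22 matrix has rank 9, and its Smith normal form has invariant factors (1,1,1,1,1,1,1,1,1).

∂_2: C_2 → C_1 acts by ∂[p,q,r] = [q,r] − [p,r] + [p,q]. For instance
  ∂[7,8,10] = [8,10] − [7,10] + [7,8],
  ∂[2,4,6] = [4,6] − [2,6] + [2,4].
The 22×11 boundary matrix has rank 11 and Smith normal form diag(1,1,1,1,1,1,1,1,1,1,1).

Now H_k = ker ∂_k / im ∂_{k+1}, so:

  H_0: rank C_0 − rank ∂_1 = 11 − 9 = 2, and the invariant factors of ∂_1 are all 1, so H_0 = Z^2.
  H_1: rank ker ∂_1 − rank ∂_2 = (22 − 9) − 11 = 2, and the invariant factors of ∂_2 are all 1, so H_1 = Z^2.
  H_2: rank ker ∂_2 − rank ∂_3 = (11 − 11) − 0 = 0, and there is no ∂_3, so H_2 = 0.

As a check, the Euler characteristic is 11 − 22 + 11 = 0, which agrees with 2 − 2 + 0 = 0.
(K is a triangulation of the disjoint union of the Möbius band and the cylinder S^1 x I.)

H_0 = Z^2,  H_1 = Z^2,  H_2 = 0.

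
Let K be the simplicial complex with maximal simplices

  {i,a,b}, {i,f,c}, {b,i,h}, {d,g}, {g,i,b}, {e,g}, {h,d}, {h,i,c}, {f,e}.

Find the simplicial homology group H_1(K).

H_1 ≅ Z^2.

K has 9 vertices, 15 edges, 5 triangles.
rank ∂_1 = 8, rank ∂_2 = 5 ⇒ b_1 = 15 − 8 − 5 = 2; all invariant factors of ∂_2 are 1 so no torsion. So H_1 = Z^2.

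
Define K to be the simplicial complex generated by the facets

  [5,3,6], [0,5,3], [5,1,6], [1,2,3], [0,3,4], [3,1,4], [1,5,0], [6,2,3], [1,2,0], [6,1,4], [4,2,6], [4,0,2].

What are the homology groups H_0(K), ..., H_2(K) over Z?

H_0 = Z,  H_1 = Z_2,  H_2 = 0.

Take the total order 0 < 1 < 2 < 3 < 4 < 5 < 6 on the vertex set. Then K (dimension 2) consists of the simplices:

  0-simplices (7): [0], [1], [2], [3], [4], [5], [6]
  1-simplices (18): [0,1], [0,2], [0,3], [0,4], [0,5], [1,2], [1,3], [1,4], [1,5], [1,6], [2,3], [2,4], [2,6], [3,4], [3,5], [3,6], [4,6], [5,6]
  2-simplices (12): [0,1,2], [0,1,5], [0,2,4], [0,3,4], [0,3,5], [1,2,3], [1,3,4], [1,4,6], [1,5,6], [2,3,6], [2,4,6], [3,5,6]

Hence C_0 ≅ Z^7, C_1 ≅ Z^18, C_2 ≅ Z^12.

Boundary ∂_1: C_1 → C_0 is given by ∂[p,q] = [q] − [p].
As a 7×18 matrix over Z this has rank 6, with invariant factors (1,1,1,1,1,1).

∂_2: C_2 → C_1 maps a triangle to the signed sum of its edges. For instance
  ∂[1,3,4] = [3,4] − [1,4] + [1,3],
  ∂[3,5,6] = [5,6] − [3,6] + [3,5].
The 18×12 boundary matrix has rank 12 and Smith normal form diag(1,1,1,1,1,1,1,1,1,1,1,2).

Now H_k = ker ∂_k / im ∂_{k+1}, so:

  H_0: rank C_0 − rank ∂_1 = 7 − 6 = 1, and the invariant factors of ∂_1 are all 1, so H_0 ≅ Z.
  H_1: rank ker ∂_1 − rank ∂_2 = (18 − 6) − 12 = 0, and ∂_2 has invariant factor 2 > 1, so H_1 ≅ Z_2.
  H_2: rank ker ∂_2 − rank ∂_3 = (12 − 12) − 0 = 0, and there is no ∂_3, so H_2 ≅ 0.

As a check, the Euler characteristic is 7 − 18 + 12 = 1, which agrees with 1 − 0 + 0 = 1.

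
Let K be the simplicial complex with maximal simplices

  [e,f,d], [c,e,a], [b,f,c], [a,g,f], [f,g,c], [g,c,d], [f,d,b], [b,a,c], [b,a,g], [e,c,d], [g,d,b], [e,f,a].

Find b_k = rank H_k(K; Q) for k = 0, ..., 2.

Fix the vertex order a < b < c < d < e < f < g and write every simplex with vertices in increasing order. Then dim K = 2 and the simplices of K are:

  0-simplices (7): a, b, c, d, e, f, g
  1-simplices (18): ab, ac, ae, af, ag, bc, bd, bf, bg, cd, ce, cf, cg, de, df, dg, ef, fg
  2-simplices (12): abc, abg, ace, aef, afg, bcf, bdf, bdg, cde, cdg, cfg, def

so the chain groups are C_0 ≅ Z^7, C_1 ≅ Z^18, C_2 ≅ Z^12.

Boundary ∂_1: C_1 → C_0 maps an edge to its endpoints' difference, ∂[p,q] = q − p. For instance
  ∂ab = b − a.
As a 7×18 matrix over Z this has rank 6, with invariant factors (1,1,1,1,1,1).

∂_2: C_2 → C_1 maps a triangle to the signed sum of its edges. For instance
  ∂cfg = fg − cg + cf,
  ∂ace = ce − ae + ac.
The resulting 18×12 matrix has rank 12, and its Smith normal form has invariant factors (1,1,1,1,1,1,1,1,1,1,1,2).

Reading off H_k = ker ∂_k / im ∂_{k+1}:

  H_0: rank C_0 − rank ∂_1 = 7 − 6 = 1, and the invariant factors of ∂_1 are all 1, so H_0 ≅ Z.
  H_1: rank ker ∂_1 − rank ∂_2 = (18 − 6) − 12 = 0, and ∂_2 has invariant factor 2 > 1, so H_1 ≅ Z/2.
  H_2: rank ker ∂_2 − rank ∂_3 = (12 − 12) − 0 = 0, and there is no ∂_3, so H_2 ≅ 0.

As a check, the Euler characteristic is 7 − 18 + 12 = 1, which agrees with 1 − 0 + 0 = 1.

Hence the Betti numbers are b_0 = 1, b_1 = 0, b_2 = 0.

b_0 = 1, b_1 = 0, b_2 = 0.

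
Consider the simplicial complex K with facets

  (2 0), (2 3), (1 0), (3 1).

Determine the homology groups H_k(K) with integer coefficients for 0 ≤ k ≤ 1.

We work with the vertex ordering 0 < 1 < 2 < 3. The simplices of K, each written with vertices in increasing order, are:

  0-simplices (4): [0], [1], [2], [3]
  1-simplices (4): [0,1], [0,2], [1,3], [2,3]

Hence C_0 ≅ Z^4, C_1 ≅ Z^4.

∂_1: C_1 → C_0 sends each edge [p,q] (with p < q) to q − p.
As a 4×4 matrix over Z this has rank 3, with invariant factors (1,1,1).

Reading off H_k = ker ∂_k / im ∂_{k+1}:

  H_0: rank C_0 − rank ∂_1 = 4 − 3 = 1, and the invariant factors of ∂_1 are all 1, so H_0 ≅ Z.
  H_1: rank ker ∂_1 − rank ∂_2 = (4 − 3) − 0 = 1, and there is no ∂_2, so H_1 ≅ Z.

(K is a triangulation of the circle S^1.)

H_0 = Z,  H_1 = Z.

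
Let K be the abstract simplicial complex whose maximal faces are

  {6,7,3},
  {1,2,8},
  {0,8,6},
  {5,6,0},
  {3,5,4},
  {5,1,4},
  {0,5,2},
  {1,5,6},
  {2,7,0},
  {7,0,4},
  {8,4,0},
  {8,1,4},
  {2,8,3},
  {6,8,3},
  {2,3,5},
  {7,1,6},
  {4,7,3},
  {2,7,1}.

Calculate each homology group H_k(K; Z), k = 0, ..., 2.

Order the vertices as 0 < 1 < 2 < 3 < 4 < 5 < 6 < 7 < 8. Listing each simplex with vertices in this order, K has dimension 2 with simplices:

  0-simplices (9): [0], [1], [2], [3], [4], [5], [6], [7], [8]
  1-simplices (27): (27 of them)
  2-simplices (18): [0,2,5], [0,2,7], [0,4,7], [0,4,8], [0,5,6], [0,6,8], [1,2,7], [1,2,8], [1,4,5], [1,4,8], [1,5,6], [1,6,7], [2,3,5], [2,3,8], [3,4,5], [3,4,7], [3,6,7], [3,6,8]

Hence C_0 ≅ Z^9, C_1 ≅ Z^27, C_2 ≅ Z^18.

The boundary map ∂_1: C_1 → C_0 is given by ∂[p,q] = [q] − [p]. For instance
  ∂[3,4] = [4] − [3].
As a 9×27 matrix over Z this has rank 8, with invariant factors (1,1,1,1,1,1,1,1).

Boundary ∂_2: C_2 → C_1 sends each 2-simplex [p,q,r] to [q,r] − [p,r] + [p,q]. For instance
  ∂[3,6,8] = [6,8] − [3,8] + [3,6],
  ∂[2,3,5] = [3,5] − [2,5] + [2,3].
As a 27×18 matrix over Z this has rank 17, with invariant factors (1,1,1,1,1,1,1,1,1,1,1,1,1,1,1,1,1).

Computing H_k = (kernel of ∂_k) / (image of ∂_{k+1}):

  H_0: rank C_0 − rank ∂_1 = 9 − 8 = 1, and the invariant factors of ∂_1 are all 1, so H_0 = Z.
  H_1: rank ker ∂_1 − rank ∂_2 = (27 − 8) − 17 = 2, and the invariant factors of ∂_2 are all 1, so H_1 = Z^2.
  H_2: rank ker ∂_2 − rank ∂_3 = (18 − 17) − 0 = 1, and there is no ∂_3, so H_2 = Z.

As a check, the Euler characteristic is 9 − 27 + 18 = 0, which agrees with 1 − 2 + 1 = 0.

H_0 ≅ Z,  H_1 ≅ Z^2,  H_2 ≅ Z.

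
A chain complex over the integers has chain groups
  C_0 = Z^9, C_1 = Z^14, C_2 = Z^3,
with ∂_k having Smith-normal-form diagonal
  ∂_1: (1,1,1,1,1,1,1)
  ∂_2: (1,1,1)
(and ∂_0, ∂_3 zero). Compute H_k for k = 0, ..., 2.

H_0: b_0 = 9 − 0 − 7 = 2; torsion from ∂_1 factors > 1: none. So H_0 = Z^2.
H_1: b_1 = 14 − 7 − 3 = 4; torsion from ∂_2 factors > 1: none. So H_1 = Z^4.
H_2: b_2 = 3 − 3 − 0 = 0; torsion from ∂_3 factors > 1: none. So H_2 = 0.

H_0 = Z^2,  H_1 = Z^4,  H_2 = 0.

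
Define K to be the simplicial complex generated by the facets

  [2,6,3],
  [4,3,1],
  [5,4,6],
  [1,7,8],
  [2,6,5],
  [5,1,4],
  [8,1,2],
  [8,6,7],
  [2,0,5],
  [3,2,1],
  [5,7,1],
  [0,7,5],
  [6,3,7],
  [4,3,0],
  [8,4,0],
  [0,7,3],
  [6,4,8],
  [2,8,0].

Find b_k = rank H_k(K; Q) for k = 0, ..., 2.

b_0 = 1, b_1 = 2, b_2 = 1.

We work with the vertex ordering 0 < 1 < 2 < 3 < 4 < 5 < 6 < 7 < 8. The simplices of K, each written with vertices in increasing order, are:

  0-simplices (9): [0], [1], [2], [3], [4], [5], [6], [7], [8]
  1-simplices (27): (27 of them)
  2-simplices (18): [0,2,5], [0,2,8], [0,3,4], [0,3,7], [0,4,8], [0,5,7], [1,2,3], [1,2,8], [1,3,4], [1,4,5], [1,5,7], [1,7,8], [2,3,6], [2,5,6], [3,6,7], [4,5,6], [4,6,8], [6,7,8]

giving chain groups C_0 ≅ Z^9, C_1 ≅ Z^27, C_2 ≅ Z^18.

The boundary map ∂_1: C_1 → C_0 maps an edge to its endpoints' difference, ∂[p,q] = q − p. For instance
  ∂[3,4] = [4] − [3].
As a 9×27 matrix over Z this has rank 8, with invariant factors (1,1,1,1,1,1,1,1).

The boundary map ∂_2: C_2 → C_1 acts by ∂[p,q,r] = [q,r] − [p,r] + [p,q]. For instance
  ∂[0,4,8] = [4,8] − [0,8] + [0,4],
  ∂[0,2,5] = [2,5] − [0,5] + [0,2].
This gives a 27×18 integer matrix of rank 17; reducing to Smith normal form yields diagonal entries (1,1,1,1,1,1,1,1,1,1,1,1,1,1,1,1,1).

Reading off H_k = ker ∂_k / im ∂_{k+1}:

  H_0: rank C_0 − rank ∂_1 = 9 − 8 = 1, and the invariant factors of ∂_1 are all 1, so H_0 ≅ Z.
  H_1: rank ker ∂_1 − rank ∂_2 = (27 − 8) − 17 = 2, and the invariant factors of ∂_2 are all 1, so H_1 ≅ Z^2.
  H_2: rank ker ∂_2 − rank ∂_3 = (18 − 17) − 0 = 1, and there is no ∂_3, so H_2 ≅ Z.

As a check, the Euler characteristic is 9 − 27 + 18 = 0, which agrees with 1 − 2 + 1 = 0.

Hence the Betti numbers are b_0 = 1, b_1 = 2, b_2 = 1.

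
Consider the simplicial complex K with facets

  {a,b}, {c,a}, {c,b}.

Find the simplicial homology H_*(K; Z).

H_0 = Z,  H_1 = Z.

We work with the vertex ordering a < b < c. The simplices of K, each written with vertices in increasing order, are:

  0-simplices (3): a, b, c
  1-simplices (3): ab, ac, bc

so the chain groups are C_0 ≅ Z^3, C_1 ≅ Z^3.

∂_1: C_1 → C_0 sends each edge [p,q] (with p < q) to q − p. For instance
  ∂bc = c − b.
The resulting 3×3 matrix has rank 2, and its Smith normal form has invariant factors (1,1).

Reading off H_k = ker ∂_k / im ∂_{k+1}:

  H_0: rank C_0 − rank ∂_1 = 3 − 2 = 1, and the invariant factors of ∂_1 are all 1, so H_0 ≅ Z.
  H_1: rank ker ∂_1 − rank ∂_2 = (3 − 2) − 0 = 1, and there is no ∂_2, so H_1 ≅ Z.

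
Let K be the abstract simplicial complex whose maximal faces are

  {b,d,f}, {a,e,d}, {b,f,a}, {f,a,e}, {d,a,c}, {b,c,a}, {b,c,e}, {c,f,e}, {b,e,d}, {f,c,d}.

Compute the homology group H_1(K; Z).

H_1 = Z/2.

Order the vertices as a < b < c < d < e < f. Listing each simplex with vertices in this order, K has dimension 2 with simplices:

  0-simplices (6): a, b, c, d, e, f
  1-simplices (15): ab, ac, ad, ae, af, bc, bd, be, bf, cd, ce, cf, de, df, ef
  2-simplices (10): abc, abf, acd, ade, aef, bce, bde, bdf, cdf, cef

giving chain groups C_0 ≅ Z^6, C_1 ≅ Z^15, C_2 ≅ Z^10.

∂_1: C_1 → C_0 is given by ∂[p,q] = [q] − [p]. For instance
  ∂ac = c − a.
As a 6×15 matrix over Z this has rank 5, with invariant factors (1,1,1,1,1).

Boundary ∂_2: C_2 → C_1 sends each 2-simplex [p,q,r] to [q,r] − [p,r] + [p,q]. For instance
  ∂acd = cd − ad + ac,
  ∂cef = ef − cf + ce.
The resulting 15×10 matrix has rank 10, and its Smith normal form has invariant factors (1,1,1,1,1,1,1,1,1,2).

Now H_k = ker ∂_k / im ∂_{k+1}, so:

  H_1: rank ker ∂_1 − rank ∂_2 = (15 − 5) − 10 = 0, and ∂_2 has invariant factor 2 > 1, so H_1 = Z/2.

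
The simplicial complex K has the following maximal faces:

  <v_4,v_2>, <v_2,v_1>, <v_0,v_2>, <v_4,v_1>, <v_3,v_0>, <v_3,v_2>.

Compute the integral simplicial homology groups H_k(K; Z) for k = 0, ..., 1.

H_0 = Z,  H_1 = Z^2.

Order the vertices as v_0 < v_1 < v_2 < v_3 < v_4. Listing each simplex with vertices in this order, K has dimension 1 with simplices:

  0-simplices (5): [v_0], [v_1], [v_2], [v_3], [v_4]
  1-simplices (6): [v_0,v_2], [v_0,v_3], [v_1,v_2], [v_1,v_4], [v_2,v_3], [v_2,v_4]

so the chain groups are C_0 ≅ Z^5, C_1 ≅ Z^6.

Boundary ∂_1: C_1 → C_0 is given by ∂[p,q] = [q] − [p]. For instance
  ∂[v_0,v_3] = [v_3] − [v_0].
As a 5×6 matrix over Z this has rank 4, with invariant factors (1,1,1,1).

From H_k ≅ ker(∂_k) / im(∂_{k+1}) we obtain:

  H_0: rank C_0 − rank ∂_1 = 5 − 4 = 1, and the invariant factors of ∂_1 are all 1, so H_0 ≅ Z.
  H_1: rank ker ∂_1 − rank ∂_2 = (6 − 4) − 0 = 2, and there is no ∂_2, so H_1 ≅ Z^2.

As a check, the Euler characteristic is 5 − 6 = -1, which agrees with 1 − 2 = -1.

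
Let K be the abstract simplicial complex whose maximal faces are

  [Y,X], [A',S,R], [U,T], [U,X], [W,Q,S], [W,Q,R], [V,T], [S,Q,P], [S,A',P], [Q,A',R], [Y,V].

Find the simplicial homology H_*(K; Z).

We work with the vertex ordering P < Q < R < S < T < U < V < W < X < Y < A'. The simplices of K, each written with vertices in increasing order, are:

  0-simplices (11): [P], [Q], [R], [S], [T], [U], [V], [W], [X], [Y], [A']
  1-simplices (17): [P,Q], [P,S], [P,A'], [Q,R], [Q,S], [Q,W], [Q,A'], [R,S], [R,W], [R,A'], [S,W], [S,A'], [T,U], [T,V], [U,X], [V,Y], [X,Y]
  2-simplices (6): [P,Q,S], [P,S,A'], [Q,R,W], [Q,R,A'], [Q,S,W], [R,S,A']

so the chain groups are C_0 ≅ Z^11, C_1 ≅ Z^17, C_2 ≅ Z^6.

Boundary ∂_1: C_1 → C_0 sends each edge [p,q] (with p < q) to q − p.
As a 11×17 matrix over Z this has rank 9, with invariant factors (1,1,1,1,1,1,1,1,1).

∂_2: C_2 → C_1 sends each 2-simplex [p,q,r] to [q,r] − [p,r] + [p,q]. For instance
  ∂[Q,R,W] = [R,W] − [Q,W] + [Q,R],
  ∂[R,S,A'] = [S,A'] − [R,A'] + [R,S].
The 17×6 boundary matrix has rank 6 and Smith normal form diag(1,1,1,1,1,1).

Computing H_k = (kernel of ∂_k) / (image of ∂_{k+1}):

  H_0: rank C_0 − rank ∂_1 = 11 − 9 = 2, and the invariant factors of ∂_1 are all 1, so H_0 = Z^2.
  H_1: rank ker ∂_1 − rank ∂_2 = (17 − 9) − 6 = 2, and the invariant factors of ∂_2 are all 1, so H_1 = Z^2.
  H_2: rank ker ∂_2 − rank ∂_3 = (6 − 6) − 0 = 0, and there is no ∂_3, so H_2 = 0.

H_0 ≅ Z^2,  H_1 ≅ Z^2,  H_2 = 0.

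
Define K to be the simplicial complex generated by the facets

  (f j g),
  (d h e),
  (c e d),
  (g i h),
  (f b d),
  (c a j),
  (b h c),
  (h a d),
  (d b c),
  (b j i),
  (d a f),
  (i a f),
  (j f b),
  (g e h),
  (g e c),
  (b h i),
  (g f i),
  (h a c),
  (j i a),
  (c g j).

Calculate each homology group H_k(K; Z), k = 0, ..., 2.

Order the vertices as a < b < c < d < e < f < g < h < i < j. Listing each simplex with vertices in this order, K has dimension 2 with simplices:

  0-simplices (10): a, b, c, d, e, f, g, h, i, j
  1-simplices (30): ac, ad, af, ah, ai, aj, bc, bd, bf, bh, bi, bj, cd, ce, cg, ch, cj, de, df, dh, eg, eh, fg, fi, fj, gh, gi, gj, hi, ij
  2-simplices (20): ach, acj, adf, adh, afi, aij, bcd, bch, bdf, bfj, bhi, bij, cde, ceg, cgj, deh, egh, fgi, fgj, ghi

giving chain groups C_0 ≅ Z^10, C_1 ≅ Z^30, C_2 ≅ Z^20.

∂_1: C_1 → C_0 is given by ∂[p,q] = [q] − [p].
The 10×30 boundary matrix has rank 9 and Smith normal form diag(1,1,1,1,1,1,1,1,1).

Boundary ∂_2: C_2 → C_1 maps a triangle to the signed sum of its edges. For instance
  ∂afi = fi − ai + af,
  ∂ach = ch − ah + ac.
The resulting 30×20 matrix has rank 20, and its Smith normal form has invariant factors (1,1,1,1,1,1,1,1,1,1,1,1,1,1,1,1,1,1,1,2).

From H_k ≅ ker(∂_k) / im(∂_{k+1}) we obtain:

  H_0: rank C_0 − rank ∂_1 = 10 − 9 = 1, and the invariant factors of ∂_1 are all 1, so H_0 ≅ Z.
  H_1: rank ker ∂_1 − rank ∂_2 = (30 − 9) − 20 = 1, and ∂_2 has invariant factor 2 > 1, so H_1 ≅ Z ⊕ Z/2.
  H_2: rank ker ∂_2 − rank ∂_3 = (20 − 20) − 0 = 0, and there is no ∂_3, so H_2 ≅ 0.

H_0 ≅ Z,  H_1 ≅ Z ⊕ Z/2,  H_2 = 0.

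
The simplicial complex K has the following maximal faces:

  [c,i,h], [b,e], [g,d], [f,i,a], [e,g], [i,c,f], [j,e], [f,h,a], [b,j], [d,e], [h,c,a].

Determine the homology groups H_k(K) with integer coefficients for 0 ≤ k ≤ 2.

Fix the vertex order a < b < c < d < e < f < g < h < i < j and write every simplex with vertices in increasing order. Then dim K = 2 and the simplices of K are:

  0-simplices (10): a, b, c, d, e, f, g, h, i, j
  1-simplices (16): ac, af, ah, ai, be, bj, cf, ch, ci, de, dg, eg, ej, fh, fi, hi
  2-simplices (5): ach, afh, afi, cfi, chi

Hence C_0 ≅ Z^10, C_1 ≅ Z^16, C_2 ≅ Z^5.

Boundary ∂_1: C_1 → C_0 is given by ∂[p,q] = [q] − [p]. For instance
  ∂dg = g − d.
The 10×16 boundary matrix has rank 8 and Smith normal form diag(1,1,1,1,1,1,1,1).

The boundary map ∂_2: C_2 → C_1 acts by ∂[p,q,r] = [q,r] − [p,r] + [p,q]. For instance
  ∂afi = fi − ai + af,
  ∂cfi = fi − ci + cf.
The 16×5 boundary matrix has rank 5 and Smith normal form diag(1,1,1,1,1).

Reading off H_k = ker ∂_k / im ∂_{k+1}:

  H_0: rank C_0 − rank ∂_1 = 10 − 8 = 2, and the invariant factors of ∂_1 are all 1, so H_0 = Z^2.
  H_1: rank ker ∂_1 − rank ∂_2 = (16 − 8) − 5 = 3, and the invariant factors of ∂_2 are all 1, so H_1 = Z^3.
  H_2: rank ker ∂_2 − rank ∂_3 = (5 − 5) − 0 = 0, and there is no ∂_3, so H_2 = 0.

H_0 = Z^2,  H_1 = Z^3,  H_2 = 0.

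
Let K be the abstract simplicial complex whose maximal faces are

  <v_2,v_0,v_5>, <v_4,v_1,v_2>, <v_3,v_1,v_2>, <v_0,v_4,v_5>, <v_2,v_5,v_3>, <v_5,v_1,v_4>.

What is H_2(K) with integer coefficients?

Take the total order v_0 < v_1 < v_2 < v_3 < v_4 < v_5 on the vertex set. Then K (dimension 2) consists of the simplices:

  0-simplices (6): [v_0], [v_1], [v_2], [v_3], [v_4], [v_5]
  1-simplices (12): [v_0,v_2], [v_0,v_4], [v_0,v_5], [v_1,v_2], [v_1,v_3], [v_1,v_4], [v_1,v_5], [v_2,v_3], [v_2,v_4], [v_2,v_5], [v_3,v_5], [v_4,v_5]
  2-simplices (6): [v_0,v_2,v_5], [v_0,v_4,v_5], [v_1,v_2,v_3], [v_1,v_2,v_4], [v_1,v_4,v_5], [v_2,v_3,v_5]

Hence C_0 ≅ Z^6, C_1 ≅ Z^12, C_2 ≅ Z^6.

∂_1: C_1 → C_0 sends each edge [p,q] (with p < q) to q − p. For instance
  ∂[v_2,v_5] = [v_5] − [v_2].
The 6×12 boundary matrix has rank 5 and Smith normal form diag(1,1,1,1,1).

The boundary map ∂_2: C_2 → C_1 sends each 2-simplex [p,q,r] to [q,r] − [p,r] + [p,q]. For instance
  ∂[v_1,v_2,v_3] = [v_2,v_3] − [v_1,v_3] + [v_1,v_2],
  ∂[v_1,v_2,v_4] = [v_2,v_4] − [v_1,v_4] + [v_1,v_2].
The resulting 12×6 matrix has rank 6, and its Smith normal form has invariant factors (1,1,1,1,1,1).

From H_k ≅ ker(∂_k) / im(∂_{k+1}) we obtain:

  H_2: rank ker ∂_2 − rank ∂_3 = (6 − 6) − 0 = 0, and there is no ∂_3, so H_2 ≅ 0.

H_2 = 0.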